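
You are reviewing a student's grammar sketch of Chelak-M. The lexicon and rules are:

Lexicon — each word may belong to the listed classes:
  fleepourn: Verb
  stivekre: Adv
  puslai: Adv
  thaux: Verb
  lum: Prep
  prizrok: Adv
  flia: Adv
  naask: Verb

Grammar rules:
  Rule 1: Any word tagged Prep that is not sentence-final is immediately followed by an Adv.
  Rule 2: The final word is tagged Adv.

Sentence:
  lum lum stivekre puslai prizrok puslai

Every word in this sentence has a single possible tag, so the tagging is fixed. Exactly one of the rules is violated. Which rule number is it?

1

Fixed tagging: Prep Prep Adv Adv Adv Adv.
Checking each rule: R1 fails, R2 ok.
Only rule 1 fails.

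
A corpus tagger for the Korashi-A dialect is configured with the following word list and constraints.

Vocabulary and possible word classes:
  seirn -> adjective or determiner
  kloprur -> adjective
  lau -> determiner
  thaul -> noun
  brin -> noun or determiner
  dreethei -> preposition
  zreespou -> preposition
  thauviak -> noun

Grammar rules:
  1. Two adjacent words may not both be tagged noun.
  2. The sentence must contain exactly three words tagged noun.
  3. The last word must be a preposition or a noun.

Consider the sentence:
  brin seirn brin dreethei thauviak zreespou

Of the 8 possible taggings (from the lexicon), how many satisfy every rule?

Candidates per position — 1:brin {noun,determiner}; 2:seirn {adjective,determiner}; 3:brin {noun,determiner}; 4:dreethei {preposition}; 5:thauviak {noun}; 6:zreespou {preposition}.
There are 8 candidate sequences in total.
The sequences that satisfy every rule: noun adjective noun preposition noun preposition; noun determiner noun preposition noun preposition.
Count = 2.

2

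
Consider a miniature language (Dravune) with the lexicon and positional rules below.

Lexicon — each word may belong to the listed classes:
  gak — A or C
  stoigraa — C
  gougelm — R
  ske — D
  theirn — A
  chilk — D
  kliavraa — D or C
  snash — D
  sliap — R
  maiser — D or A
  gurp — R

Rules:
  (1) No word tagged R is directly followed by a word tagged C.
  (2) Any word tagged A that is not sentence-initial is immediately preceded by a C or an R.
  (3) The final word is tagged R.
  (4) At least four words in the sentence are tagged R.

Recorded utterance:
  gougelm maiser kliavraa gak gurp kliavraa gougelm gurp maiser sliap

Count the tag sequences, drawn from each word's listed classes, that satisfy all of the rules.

12

Candidates per position — 1:gougelm {R}; 2:maiser {D,A}; 3:kliavraa {D,C}; 4:gak {A,C}; 5:gurp {R}; 6:kliavraa {D,C}; 7:gougelm {R}; 8:gurp {R}; 9:maiser {D,A}; 10:sliap {R}.
There are 32 candidate sequences in total.
Checking each against the rules leaves 12 sequences.
Count = 12.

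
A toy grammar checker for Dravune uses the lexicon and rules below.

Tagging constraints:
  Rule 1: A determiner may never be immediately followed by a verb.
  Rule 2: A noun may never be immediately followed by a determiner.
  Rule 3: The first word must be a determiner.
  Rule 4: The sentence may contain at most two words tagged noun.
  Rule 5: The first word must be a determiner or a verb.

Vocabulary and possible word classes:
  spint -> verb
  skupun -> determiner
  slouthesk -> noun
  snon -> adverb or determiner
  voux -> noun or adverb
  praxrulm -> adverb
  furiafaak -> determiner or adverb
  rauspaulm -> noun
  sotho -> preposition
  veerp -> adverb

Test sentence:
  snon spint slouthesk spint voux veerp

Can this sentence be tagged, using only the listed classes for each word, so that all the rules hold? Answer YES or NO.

NO

Candidates per position — 1:snon {adverb,determiner}; 2:spint {verb}; 3:slouthesk {noun}; 4:spint {verb}; 5:voux {noun,adverb}; 6:veerp {adverb}.
Every candidate sequence violates at least one rule; no consistent tagging exists.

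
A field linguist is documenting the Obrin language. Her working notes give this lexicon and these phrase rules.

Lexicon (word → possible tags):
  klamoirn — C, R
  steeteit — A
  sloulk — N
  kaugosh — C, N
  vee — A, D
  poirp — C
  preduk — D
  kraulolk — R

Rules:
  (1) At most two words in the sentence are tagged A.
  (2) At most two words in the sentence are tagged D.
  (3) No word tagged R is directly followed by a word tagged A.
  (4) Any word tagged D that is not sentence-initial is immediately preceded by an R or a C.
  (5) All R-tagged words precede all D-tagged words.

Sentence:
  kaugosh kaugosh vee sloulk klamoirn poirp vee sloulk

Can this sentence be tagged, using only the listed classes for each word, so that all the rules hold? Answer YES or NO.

Candidates per position — 1:kaugosh {C,N}; 2:kaugosh {C,N}; 3:vee {A,D}; 4:sloulk {N}; 5:klamoirn {C,R}; 6:poirp {C}; 7:vee {A,D}; 8:sloulk {N}.
One satisfying assignment: C C A N C C D N.
Checking: rule 1 ✓; rule 2 ✓; rule 3 ✓; rule 4 ✓; rule 5 ✓.

YES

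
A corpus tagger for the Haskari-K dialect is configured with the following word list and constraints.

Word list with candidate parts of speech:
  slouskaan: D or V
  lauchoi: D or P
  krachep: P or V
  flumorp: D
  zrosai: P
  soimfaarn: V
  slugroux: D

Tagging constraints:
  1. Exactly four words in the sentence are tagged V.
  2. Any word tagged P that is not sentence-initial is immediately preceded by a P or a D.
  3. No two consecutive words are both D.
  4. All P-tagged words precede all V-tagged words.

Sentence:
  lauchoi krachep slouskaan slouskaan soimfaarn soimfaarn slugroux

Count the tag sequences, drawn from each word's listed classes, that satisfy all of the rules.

Candidates per position — 1:lauchoi {D,P}; 2:krachep {P,V}; 3:slouskaan {D,V}; 4:slouskaan {D,V}; 5:soimfaarn {V}; 6:soimfaarn {V}; 7:slugroux {D}.
There are 16 candidate sequences in total.
Checking each against the rules leaves 6 sequences.
Count = 6.

6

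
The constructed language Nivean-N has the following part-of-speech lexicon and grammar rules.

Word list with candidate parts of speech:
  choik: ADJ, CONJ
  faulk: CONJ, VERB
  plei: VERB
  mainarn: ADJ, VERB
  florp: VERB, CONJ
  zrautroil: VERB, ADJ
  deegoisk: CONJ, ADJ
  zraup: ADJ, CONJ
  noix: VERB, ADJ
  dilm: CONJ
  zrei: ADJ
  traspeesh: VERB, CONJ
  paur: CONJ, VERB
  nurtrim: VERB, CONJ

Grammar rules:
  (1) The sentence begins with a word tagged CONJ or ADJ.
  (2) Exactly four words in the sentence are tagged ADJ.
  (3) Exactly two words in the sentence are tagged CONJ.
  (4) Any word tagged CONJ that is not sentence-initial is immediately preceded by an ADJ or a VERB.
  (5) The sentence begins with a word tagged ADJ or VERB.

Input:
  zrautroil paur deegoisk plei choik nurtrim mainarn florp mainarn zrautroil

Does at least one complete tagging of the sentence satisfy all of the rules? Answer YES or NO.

YES

Candidates per position — 1:zrautroil {VERB,ADJ}; 2:paur {CONJ,VERB}; 3:deegoisk {CONJ,ADJ}; 4:plei {VERB}; 5:choik {ADJ,CONJ}; 6:nurtrim {VERB,CONJ}; 7:mainarn {ADJ,VERB}; 8:florp {VERB,CONJ}; 9:mainarn {ADJ,VERB}; 10:zrautroil {VERB,ADJ}.
One satisfying assignment: ADJ CONJ ADJ VERB ADJ VERB VERB CONJ ADJ VERB.
Check: rule 1 holds; rule 2 holds; rule 3 holds; rule 4 holds; rule 5 holds.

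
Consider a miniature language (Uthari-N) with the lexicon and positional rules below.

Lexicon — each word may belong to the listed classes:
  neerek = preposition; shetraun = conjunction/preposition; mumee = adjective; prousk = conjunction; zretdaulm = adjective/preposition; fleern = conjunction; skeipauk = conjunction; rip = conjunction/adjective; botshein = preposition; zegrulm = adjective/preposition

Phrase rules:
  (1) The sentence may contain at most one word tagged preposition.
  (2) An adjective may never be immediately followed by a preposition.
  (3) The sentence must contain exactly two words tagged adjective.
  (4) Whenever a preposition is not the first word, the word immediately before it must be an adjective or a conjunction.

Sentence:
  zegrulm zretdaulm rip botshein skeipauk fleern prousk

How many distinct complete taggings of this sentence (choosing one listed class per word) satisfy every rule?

Candidates per position — 1:zegrulm {adjective,preposition}; 2:zretdaulm {adjective,preposition}; 3:rip {conjunction,adjective}; 4:botshein {preposition}; 5:skeipauk {conjunction}; 6:fleern {conjunction}; 7:prousk {conjunction}.
There are 8 candidate sequences in total.
The sequences that satisfy every rule: adjective adjective conjunction preposition conjunction conjunction conjunction.
Count = 1.

1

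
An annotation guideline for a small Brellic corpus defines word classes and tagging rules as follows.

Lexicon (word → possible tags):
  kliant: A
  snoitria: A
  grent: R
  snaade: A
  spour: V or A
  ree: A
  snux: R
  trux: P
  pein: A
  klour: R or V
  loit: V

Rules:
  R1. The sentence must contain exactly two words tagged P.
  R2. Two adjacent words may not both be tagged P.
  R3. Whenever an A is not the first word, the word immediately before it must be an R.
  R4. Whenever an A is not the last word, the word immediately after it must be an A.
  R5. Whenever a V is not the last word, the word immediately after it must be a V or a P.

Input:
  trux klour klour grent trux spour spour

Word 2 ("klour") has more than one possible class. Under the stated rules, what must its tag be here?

Candidates per position — 1:trux {P}; 2:klour {R,V}; 3:klour {R,V}; 4:grent {R}; 5:trux {P}; 6:spour {V,A}; 7:spour {V,A}.
Word 2 cannot be V — rule 5 would then fail for every completion. It is R.
Word 3 cannot be V — rule 5 would then fail for every completion. It is R.
Word 6 cannot be A — rule 3 would then fail for every completion. It is V.
Word 7 cannot be A — rule 3 would then fail for every completion. It is V.
The only consistent sequence is: P R R R P V V.
Check: rule 1 satisfied; rule 2 satisfied; rule 3 satisfied; rule 4 satisfied; rule 5 satisfied.

R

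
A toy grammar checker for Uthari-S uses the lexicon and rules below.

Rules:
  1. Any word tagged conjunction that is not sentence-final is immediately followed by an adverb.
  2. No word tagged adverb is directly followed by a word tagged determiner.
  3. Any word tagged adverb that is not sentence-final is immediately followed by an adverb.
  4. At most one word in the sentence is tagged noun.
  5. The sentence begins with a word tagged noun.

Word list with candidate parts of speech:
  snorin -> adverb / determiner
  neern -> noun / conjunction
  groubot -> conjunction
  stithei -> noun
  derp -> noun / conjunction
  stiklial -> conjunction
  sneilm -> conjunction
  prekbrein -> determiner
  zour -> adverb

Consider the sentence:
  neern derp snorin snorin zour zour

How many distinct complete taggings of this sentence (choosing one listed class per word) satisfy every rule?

1

Candidates per position — 1:neern {noun,conjunction}; 2:derp {noun,conjunction}; 3:snorin {adverb,determiner}; 4:snorin {adverb,determiner}; 5:zour {adverb}; 6:zour {adverb}.
There are 16 candidate sequences in total.
The sequences that satisfy every rule: noun conjunction adverb adverb adverb adverb.
Count = 1.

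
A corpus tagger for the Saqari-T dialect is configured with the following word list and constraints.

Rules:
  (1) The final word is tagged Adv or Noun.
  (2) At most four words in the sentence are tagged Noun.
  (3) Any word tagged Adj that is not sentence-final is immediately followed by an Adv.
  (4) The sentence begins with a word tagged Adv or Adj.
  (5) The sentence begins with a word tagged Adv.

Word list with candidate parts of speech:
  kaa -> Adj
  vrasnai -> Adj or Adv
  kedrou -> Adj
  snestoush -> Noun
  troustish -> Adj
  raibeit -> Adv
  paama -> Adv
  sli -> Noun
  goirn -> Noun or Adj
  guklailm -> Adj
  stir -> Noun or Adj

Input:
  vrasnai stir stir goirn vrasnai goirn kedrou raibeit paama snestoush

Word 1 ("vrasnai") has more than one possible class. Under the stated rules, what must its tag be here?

Adv

Candidates per position — 1:vrasnai {Adj,Adv}; 2:stir {Noun,Adj}; 3:stir {Noun,Adj}; 4:goirn {Noun,Adj}; 5:vrasnai {Adj,Adv}; 6:goirn {Noun,Adj}; 7:kedrou {Adj}; 8:raibeit {Adv}; 9:paama {Adv}; 10:snestoush {Noun}.
Word 1 cannot be Adj — rule 3 would then fail for every completion. It is Adv.
Word 2 cannot be Adj — rule 3 would then fail for every completion. It is Noun.
Word 3 cannot be Adj — rule 3 would then fail for every completion. It is Noun.
Word 5 cannot be Adj — rule 3 would then fail for every completion. It is Adv.
Word 6 cannot be Adj — rule 3 would then fail for every completion. It is Noun.
Word 4 cannot be Noun — rule 2 would then fail for every completion. It is Adj.
That leaves exactly one tagging: Adv Noun Noun Adj Adv Noun Adj Adv Adv Noun.
Verifying each rule — rule 1 ✓; rule 2 ✓; rule 3 ✓; rule 4 ✓; rule 5 ✓.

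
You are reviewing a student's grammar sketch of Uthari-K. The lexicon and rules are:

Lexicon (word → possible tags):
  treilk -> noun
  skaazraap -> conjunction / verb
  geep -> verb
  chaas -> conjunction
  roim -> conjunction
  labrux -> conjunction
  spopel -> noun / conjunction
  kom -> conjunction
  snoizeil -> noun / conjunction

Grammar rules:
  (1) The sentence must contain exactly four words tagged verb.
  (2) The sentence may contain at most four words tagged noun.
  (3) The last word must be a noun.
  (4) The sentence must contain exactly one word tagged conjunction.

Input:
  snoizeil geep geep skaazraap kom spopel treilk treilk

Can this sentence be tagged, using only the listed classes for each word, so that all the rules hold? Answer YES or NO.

NO

Candidates per position — 1:snoizeil {noun,conjunction}; 2:geep {verb}; 3:geep {verb}; 4:skaazraap {conjunction,verb}; 5:kom {conjunction}; 6:spopel {noun,conjunction}; 7:treilk {noun}; 8:treilk {noun}.
Rule 1 cannot be satisfied by any choice of tags from the lexicon.
So there is no consistent tagging.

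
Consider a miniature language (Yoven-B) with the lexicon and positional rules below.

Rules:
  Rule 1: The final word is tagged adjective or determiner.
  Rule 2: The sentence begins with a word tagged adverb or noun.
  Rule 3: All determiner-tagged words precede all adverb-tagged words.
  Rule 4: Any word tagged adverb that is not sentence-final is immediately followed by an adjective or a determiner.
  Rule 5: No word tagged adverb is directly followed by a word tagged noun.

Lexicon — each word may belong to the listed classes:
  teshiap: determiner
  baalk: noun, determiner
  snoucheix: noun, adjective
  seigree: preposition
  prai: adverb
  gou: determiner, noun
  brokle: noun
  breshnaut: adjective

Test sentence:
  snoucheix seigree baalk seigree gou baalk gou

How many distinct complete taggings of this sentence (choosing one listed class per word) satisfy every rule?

Candidates per position — 1:snoucheix {noun,adjective}; 2:seigree {preposition}; 3:baalk {noun,determiner}; 4:seigree {preposition}; 5:gou {determiner,noun}; 6:baalk {noun,determiner}; 7:gou {determiner,noun}.
There are 32 candidate sequences in total.
Checking each against the rules leaves 8 sequences.
Count = 8.

8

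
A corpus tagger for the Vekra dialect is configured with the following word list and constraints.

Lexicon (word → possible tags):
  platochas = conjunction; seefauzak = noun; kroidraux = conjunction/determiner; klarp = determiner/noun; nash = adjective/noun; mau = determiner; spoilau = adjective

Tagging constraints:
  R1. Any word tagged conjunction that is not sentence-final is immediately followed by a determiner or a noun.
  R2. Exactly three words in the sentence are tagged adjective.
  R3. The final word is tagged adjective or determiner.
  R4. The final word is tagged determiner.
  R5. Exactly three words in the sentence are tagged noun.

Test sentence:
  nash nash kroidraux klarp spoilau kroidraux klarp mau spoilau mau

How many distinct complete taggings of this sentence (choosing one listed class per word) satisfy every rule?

Candidates per position — 1:nash {adjective,noun}; 2:nash {adjective,noun}; 3:kroidraux {conjunction,determiner}; 4:klarp {determiner,noun}; 5:spoilau {adjective}; 6:kroidraux {conjunction,determiner}; 7:klarp {determiner,noun}; 8:mau {determiner}; 9:spoilau {adjective}; 10:mau {determiner}.
There are 64 candidate sequences in total.
Checking each against the rules leaves 8 sequences.
Count = 8.

8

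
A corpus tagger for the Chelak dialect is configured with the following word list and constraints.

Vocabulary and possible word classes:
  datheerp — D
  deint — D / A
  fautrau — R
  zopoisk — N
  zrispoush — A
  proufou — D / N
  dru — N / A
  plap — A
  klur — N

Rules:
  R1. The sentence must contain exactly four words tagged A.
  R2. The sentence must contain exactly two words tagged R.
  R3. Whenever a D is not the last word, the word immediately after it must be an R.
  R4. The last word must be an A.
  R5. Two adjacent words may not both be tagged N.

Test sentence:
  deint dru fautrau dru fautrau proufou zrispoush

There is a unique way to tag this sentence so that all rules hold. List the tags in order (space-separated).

Candidates per position — 1:deint {D,A}; 2:dru {N,A}; 3:fautrau {R}; 4:dru {N,A}; 5:fautrau {R}; 6:proufou {D,N}; 7:zrispoush {A}.
At position 1, choosing D makes rule 1 impossible to satisfy; hence A.
At position 2, choosing N makes rule 1 impossible to satisfy; hence A.
At position 4, choosing N makes rule 1 impossible to satisfy; hence A.
At position 6, choosing D makes rule 3 impossible to satisfy; hence N.
The unique satisfying tagging is: A A R A R N A.
Checking: rule 1 satisfied; rule 2 satisfied; rule 3 satisfied; rule 4 satisfied; rule 5 satisfied.

A A R A R N A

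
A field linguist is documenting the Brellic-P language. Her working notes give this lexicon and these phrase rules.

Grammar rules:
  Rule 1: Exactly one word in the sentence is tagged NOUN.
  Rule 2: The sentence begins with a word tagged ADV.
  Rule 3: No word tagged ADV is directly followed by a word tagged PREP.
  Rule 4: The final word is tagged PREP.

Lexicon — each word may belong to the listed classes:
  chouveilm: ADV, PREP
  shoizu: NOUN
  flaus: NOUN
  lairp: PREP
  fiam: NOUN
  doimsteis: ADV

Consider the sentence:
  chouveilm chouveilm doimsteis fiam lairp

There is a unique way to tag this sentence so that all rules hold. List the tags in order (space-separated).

ADV ADV ADV NOUN PREP

Candidates per position — 1:chouveilm {ADV,PREP}; 2:chouveilm {ADV,PREP}; 3:doimsteis {ADV}; 4:fiam {NOUN}; 5:lairp {PREP}.
If word 1 were PREP, no tagging could satisfy rule 2; so word 1 is ADV.
If word 2 were PREP, no tagging could satisfy rule 3; so word 2 is ADV.
The only consistent sequence is: ADV ADV ADV NOUN PREP.
Checking: rule 1 satisfied; rule 2 satisfied; rule 3 satisfied; rule 4 satisfied.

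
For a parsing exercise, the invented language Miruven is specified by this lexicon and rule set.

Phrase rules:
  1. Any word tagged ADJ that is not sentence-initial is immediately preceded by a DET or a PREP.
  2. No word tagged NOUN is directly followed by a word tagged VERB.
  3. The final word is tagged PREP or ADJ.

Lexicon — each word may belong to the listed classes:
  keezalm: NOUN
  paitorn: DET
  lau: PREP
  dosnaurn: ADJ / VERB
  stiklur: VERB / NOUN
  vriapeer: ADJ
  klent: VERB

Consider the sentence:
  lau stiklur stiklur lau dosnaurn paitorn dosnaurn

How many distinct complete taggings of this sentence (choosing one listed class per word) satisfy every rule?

Candidates per position — 1:lau {PREP}; 2:stiklur {VERB,NOUN}; 3:stiklur {VERB,NOUN}; 4:lau {PREP}; 5:dosnaurn {ADJ,VERB}; 6:paitorn {DET}; 7:dosnaurn {ADJ,VERB}.
There are 16 candidate sequences in total.
Checking each against the rules leaves 6 sequences.
Count = 6.

6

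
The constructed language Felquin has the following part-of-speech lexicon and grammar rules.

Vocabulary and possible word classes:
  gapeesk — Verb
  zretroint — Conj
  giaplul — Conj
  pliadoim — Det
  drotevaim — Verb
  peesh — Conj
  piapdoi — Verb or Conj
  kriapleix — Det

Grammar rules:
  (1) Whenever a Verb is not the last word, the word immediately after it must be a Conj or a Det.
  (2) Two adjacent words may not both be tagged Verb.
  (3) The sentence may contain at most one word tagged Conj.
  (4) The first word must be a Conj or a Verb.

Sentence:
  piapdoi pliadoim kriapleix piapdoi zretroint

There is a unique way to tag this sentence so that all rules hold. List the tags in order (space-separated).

Verb Det Det Verb Conj

Candidates per position — 1:piapdoi {Verb,Conj}; 2:pliadoim {Det}; 3:kriapleix {Det}; 4:piapdoi {Verb,Conj}; 5:zretroint {Conj}.
Position 1: Conj is ruled out by rule 3; that leaves Verb.
Position 4: Conj is ruled out by rule 3; that leaves Verb.
So the tagging must be: Verb Det Det Verb Conj.
Checking: rule 1 satisfied; rule 2 satisfied; rule 3 satisfied; rule 4 satisfied.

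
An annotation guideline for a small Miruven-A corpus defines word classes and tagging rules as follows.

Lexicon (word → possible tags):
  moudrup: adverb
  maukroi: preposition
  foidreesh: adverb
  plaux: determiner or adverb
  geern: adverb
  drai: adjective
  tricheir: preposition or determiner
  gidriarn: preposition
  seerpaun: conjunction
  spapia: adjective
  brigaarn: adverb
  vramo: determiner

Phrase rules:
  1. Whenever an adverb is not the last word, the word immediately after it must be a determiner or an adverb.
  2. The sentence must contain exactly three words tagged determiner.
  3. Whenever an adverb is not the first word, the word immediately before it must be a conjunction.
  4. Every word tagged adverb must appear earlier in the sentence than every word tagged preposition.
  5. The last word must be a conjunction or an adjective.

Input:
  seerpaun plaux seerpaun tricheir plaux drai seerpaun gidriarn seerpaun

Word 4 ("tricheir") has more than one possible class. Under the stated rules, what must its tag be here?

determiner

Candidates per position — 1:seerpaun {conjunction}; 2:plaux {determiner,adverb}; 3:seerpaun {conjunction}; 4:tricheir {preposition,determiner}; 5:plaux {determiner,adverb}; 6:drai {adjective}; 7:seerpaun {conjunction}; 8:gidriarn {preposition}; 9:seerpaun {conjunction}.
Position 2: adverb is ruled out by rule 1; that leaves determiner.
Position 4: preposition is ruled out by rule 2; that leaves determiner.
Position 5: adverb is ruled out by rule 1; that leaves determiner.
The only consistent sequence is: conjunction determiner conjunction determiner determiner adjective conjunction preposition conjunction.
Verifying each rule — rule 1 satisfied; rule 2 satisfied; rule 3 satisfied; rule 4 satisfied; rule 5 satisfied.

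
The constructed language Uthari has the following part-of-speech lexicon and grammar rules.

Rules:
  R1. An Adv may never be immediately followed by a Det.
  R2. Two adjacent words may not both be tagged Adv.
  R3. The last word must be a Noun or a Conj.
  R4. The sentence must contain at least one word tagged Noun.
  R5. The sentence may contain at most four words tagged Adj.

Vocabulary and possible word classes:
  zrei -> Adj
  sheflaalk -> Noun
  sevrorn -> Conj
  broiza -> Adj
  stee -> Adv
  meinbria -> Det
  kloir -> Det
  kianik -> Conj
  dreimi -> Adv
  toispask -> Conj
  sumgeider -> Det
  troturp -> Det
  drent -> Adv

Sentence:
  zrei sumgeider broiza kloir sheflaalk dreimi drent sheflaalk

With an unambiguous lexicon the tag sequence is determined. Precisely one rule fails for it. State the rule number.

2

Fixed tagging: Adj Det Adj Det Noun Adv Adv Noun.
Checking each rule: R1 ok, R2 fails, R3 ok, R4 ok, R5 ok.
Only rule 2 fails.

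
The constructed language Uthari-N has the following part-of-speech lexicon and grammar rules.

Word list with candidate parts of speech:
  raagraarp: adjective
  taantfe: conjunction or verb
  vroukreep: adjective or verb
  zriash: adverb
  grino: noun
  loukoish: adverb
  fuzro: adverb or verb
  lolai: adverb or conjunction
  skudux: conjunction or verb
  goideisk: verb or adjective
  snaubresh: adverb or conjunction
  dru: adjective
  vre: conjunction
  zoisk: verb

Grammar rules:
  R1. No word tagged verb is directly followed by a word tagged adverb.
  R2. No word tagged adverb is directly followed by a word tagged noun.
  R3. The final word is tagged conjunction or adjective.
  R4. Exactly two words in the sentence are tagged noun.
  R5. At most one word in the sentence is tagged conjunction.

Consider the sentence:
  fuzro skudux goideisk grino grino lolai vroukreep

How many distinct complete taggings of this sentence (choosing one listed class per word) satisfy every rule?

12

Candidates per position — 1:fuzro {adverb,verb}; 2:skudux {conjunction,verb}; 3:goideisk {verb,adjective}; 4:grino {noun}; 5:grino {noun}; 6:lolai {adverb,conjunction}; 7:vroukreep {adjective,verb}.
There are 32 candidate sequences in total.
Checking each against the rules leaves 12 sequences.
Count = 12.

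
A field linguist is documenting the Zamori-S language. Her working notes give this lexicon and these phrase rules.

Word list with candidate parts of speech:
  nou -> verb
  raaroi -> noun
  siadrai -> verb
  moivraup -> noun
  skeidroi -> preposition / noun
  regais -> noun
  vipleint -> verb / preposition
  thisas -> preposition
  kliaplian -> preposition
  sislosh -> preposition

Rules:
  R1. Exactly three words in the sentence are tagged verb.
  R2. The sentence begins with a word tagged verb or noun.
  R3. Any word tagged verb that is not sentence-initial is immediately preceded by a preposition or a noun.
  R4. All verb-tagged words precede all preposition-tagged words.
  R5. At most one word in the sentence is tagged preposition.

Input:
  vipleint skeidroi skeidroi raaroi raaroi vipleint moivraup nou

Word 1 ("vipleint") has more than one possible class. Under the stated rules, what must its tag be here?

Candidates per position — 1:vipleint {verb,preposition}; 2:skeidroi {preposition,noun}; 3:skeidroi {preposition,noun}; 4:raaroi {noun}; 5:raaroi {noun}; 6:vipleint {verb,preposition}; 7:moivraup {noun}; 8:nou {verb}.
At position 1, choosing preposition makes rule 1 impossible to satisfy; hence verb.
At position 2, choosing preposition makes rule 4 impossible to satisfy; hence noun.
At position 3, choosing preposition makes rule 4 impossible to satisfy; hence noun.
At position 6, choosing preposition makes rule 1 impossible to satisfy; hence verb.
The only consistent sequence is: verb noun noun noun noun verb noun verb.
Check: rule 1 ✓; rule 2 ✓; rule 3 ✓; rule 4 ✓; rule 5 ✓.

verb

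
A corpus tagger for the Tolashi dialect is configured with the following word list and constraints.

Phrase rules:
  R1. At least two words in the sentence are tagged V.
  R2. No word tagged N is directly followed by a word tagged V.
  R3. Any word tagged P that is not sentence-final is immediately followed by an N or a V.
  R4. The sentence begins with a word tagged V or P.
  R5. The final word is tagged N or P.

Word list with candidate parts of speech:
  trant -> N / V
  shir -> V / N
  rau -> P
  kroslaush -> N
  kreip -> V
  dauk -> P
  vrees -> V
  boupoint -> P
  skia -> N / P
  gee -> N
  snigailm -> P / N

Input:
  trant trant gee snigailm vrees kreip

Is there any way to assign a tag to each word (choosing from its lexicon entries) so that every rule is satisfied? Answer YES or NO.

Candidates per position — 1:trant {N,V}; 2:trant {N,V}; 3:gee {N}; 4:snigailm {P,N}; 5:vrees {V}; 6:kreip {V}.
Rule 5 cannot be satisfied by any choice of tags from the lexicon.
So there is no consistent tagging.

NO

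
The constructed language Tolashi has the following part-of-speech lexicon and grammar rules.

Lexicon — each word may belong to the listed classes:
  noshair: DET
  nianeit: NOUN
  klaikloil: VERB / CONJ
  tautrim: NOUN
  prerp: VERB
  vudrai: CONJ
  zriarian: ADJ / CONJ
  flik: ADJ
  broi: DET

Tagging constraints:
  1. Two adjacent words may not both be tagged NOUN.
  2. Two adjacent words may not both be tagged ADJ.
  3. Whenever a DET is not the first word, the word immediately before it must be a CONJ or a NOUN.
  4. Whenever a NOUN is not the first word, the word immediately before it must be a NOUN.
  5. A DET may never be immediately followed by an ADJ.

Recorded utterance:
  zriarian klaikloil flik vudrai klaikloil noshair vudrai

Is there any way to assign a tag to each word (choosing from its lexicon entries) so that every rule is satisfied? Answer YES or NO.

YES

Candidates per position — 1:zriarian {ADJ,CONJ}; 2:klaikloil {VERB,CONJ}; 3:flik {ADJ}; 4:vudrai {CONJ}; 5:klaikloil {VERB,CONJ}; 6:noshair {DET}; 7:vudrai {CONJ}.
One satisfying assignment: ADJ VERB ADJ CONJ CONJ DET CONJ.
Check: rule 1 ok; rule 2 ok; rule 3 ok; rule 4 ok; rule 5 ok.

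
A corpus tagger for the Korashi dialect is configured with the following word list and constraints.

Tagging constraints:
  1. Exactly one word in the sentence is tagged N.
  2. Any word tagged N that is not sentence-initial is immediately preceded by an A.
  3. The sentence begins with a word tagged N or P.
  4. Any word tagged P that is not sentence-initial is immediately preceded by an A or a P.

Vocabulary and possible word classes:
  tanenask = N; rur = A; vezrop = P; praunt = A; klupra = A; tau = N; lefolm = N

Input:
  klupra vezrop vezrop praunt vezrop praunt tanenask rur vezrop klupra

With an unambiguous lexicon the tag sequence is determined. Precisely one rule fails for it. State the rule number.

Fixed tagging: A P P A P A N A P A.
Rule check: R1 ok, R2 ok, R3 fails, R4 ok.
Only rule 3 fails.

3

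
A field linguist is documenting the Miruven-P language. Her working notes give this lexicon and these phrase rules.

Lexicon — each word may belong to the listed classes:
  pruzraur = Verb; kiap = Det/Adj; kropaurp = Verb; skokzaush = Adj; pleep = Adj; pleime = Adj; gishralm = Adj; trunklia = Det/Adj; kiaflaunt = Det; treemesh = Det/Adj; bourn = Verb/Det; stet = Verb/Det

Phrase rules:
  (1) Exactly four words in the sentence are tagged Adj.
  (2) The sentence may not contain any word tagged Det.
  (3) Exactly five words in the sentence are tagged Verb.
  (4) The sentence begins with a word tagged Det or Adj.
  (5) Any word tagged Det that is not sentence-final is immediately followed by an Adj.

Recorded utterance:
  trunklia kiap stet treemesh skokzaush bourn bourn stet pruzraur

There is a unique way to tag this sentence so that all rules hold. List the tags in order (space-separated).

Adj Adj Verb Adj Adj Verb Verb Verb Verb

Candidates per position — 1:trunklia {Det,Adj}; 2:kiap {Det,Adj}; 3:stet {Verb,Det}; 4:treemesh {Det,Adj}; 5:skokzaush {Adj}; 6:bourn {Verb,Det}; 7:bourn {Verb,Det}; 8:stet {Verb,Det}; 9:pruzraur {Verb}.
Position 1: tagging it Det would leave rule 1 unsatisfiable, so it must be Adj.
Position 2: tagging it Det would leave rule 1 unsatisfiable, so it must be Adj.
Position 3: tagging it Det would leave rule 2 unsatisfiable, so it must be Verb.
Position 4: tagging it Det would leave rule 1 unsatisfiable, so it must be Adj.
Position 6: tagging it Det would leave rule 2 unsatisfiable, so it must be Verb.
Position 7: tagging it Det would leave rule 2 unsatisfiable, so it must be Verb.
Position 8: tagging it Det would leave rule 2 unsatisfiable, so it must be Verb.
The only consistent sequence is: Adj Adj Verb Adj Adj Verb Verb Verb Verb.
Rule-by-rule: rule 1 ✓; rule 2 ✓; rule 3 ✓; rule 4 ✓; rule 5 ✓.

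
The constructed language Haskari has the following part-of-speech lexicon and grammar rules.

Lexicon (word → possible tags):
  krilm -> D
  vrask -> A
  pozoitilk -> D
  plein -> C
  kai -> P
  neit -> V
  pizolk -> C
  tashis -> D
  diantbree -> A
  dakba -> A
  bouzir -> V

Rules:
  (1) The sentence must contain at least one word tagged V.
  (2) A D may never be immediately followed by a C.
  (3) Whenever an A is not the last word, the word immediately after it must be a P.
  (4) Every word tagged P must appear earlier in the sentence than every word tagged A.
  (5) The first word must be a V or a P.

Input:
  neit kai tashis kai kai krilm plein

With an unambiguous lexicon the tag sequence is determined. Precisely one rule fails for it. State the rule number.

Fixed tagging: V P D P P D C.
Rule check: R1 ok, R2 fails, R3 ok, R4 ok, R5 ok.
Only rule 2 fails.

2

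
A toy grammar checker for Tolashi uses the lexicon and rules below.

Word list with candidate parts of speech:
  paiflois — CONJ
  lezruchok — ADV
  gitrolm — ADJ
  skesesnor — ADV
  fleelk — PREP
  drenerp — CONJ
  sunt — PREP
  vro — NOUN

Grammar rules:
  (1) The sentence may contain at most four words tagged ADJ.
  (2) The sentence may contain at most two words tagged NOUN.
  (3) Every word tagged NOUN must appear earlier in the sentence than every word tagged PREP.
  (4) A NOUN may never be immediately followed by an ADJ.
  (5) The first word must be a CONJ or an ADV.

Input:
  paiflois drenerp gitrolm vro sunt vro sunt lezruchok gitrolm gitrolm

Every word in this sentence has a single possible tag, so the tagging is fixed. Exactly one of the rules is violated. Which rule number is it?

3

Fixed tagging: CONJ CONJ ADJ NOUN PREP NOUN PREP ADV ADJ ADJ.
Rule check: R1 pass, R2 pass, R3 fail, R4 pass, R5 pass.
Only rule 3 fails.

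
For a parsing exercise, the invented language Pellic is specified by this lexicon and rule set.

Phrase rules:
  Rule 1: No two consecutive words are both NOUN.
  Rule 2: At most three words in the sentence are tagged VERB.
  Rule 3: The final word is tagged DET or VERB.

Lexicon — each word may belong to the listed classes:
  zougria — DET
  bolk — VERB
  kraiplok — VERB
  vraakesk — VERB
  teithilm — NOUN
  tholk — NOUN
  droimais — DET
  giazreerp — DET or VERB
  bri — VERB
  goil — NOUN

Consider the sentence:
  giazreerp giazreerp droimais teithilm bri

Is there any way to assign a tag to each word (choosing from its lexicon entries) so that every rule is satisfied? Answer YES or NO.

YES

Candidates per position — 1:giazreerp {DET,VERB}; 2:giazreerp {DET,VERB}; 3:droimais {DET}; 4:teithilm {NOUN}; 5:bri {VERB}.
One satisfying assignment: VERB VERB DET NOUN VERB.
Verifying each rule — rule 1 satisfied; rule 2 satisfied; rule 3 satisfied.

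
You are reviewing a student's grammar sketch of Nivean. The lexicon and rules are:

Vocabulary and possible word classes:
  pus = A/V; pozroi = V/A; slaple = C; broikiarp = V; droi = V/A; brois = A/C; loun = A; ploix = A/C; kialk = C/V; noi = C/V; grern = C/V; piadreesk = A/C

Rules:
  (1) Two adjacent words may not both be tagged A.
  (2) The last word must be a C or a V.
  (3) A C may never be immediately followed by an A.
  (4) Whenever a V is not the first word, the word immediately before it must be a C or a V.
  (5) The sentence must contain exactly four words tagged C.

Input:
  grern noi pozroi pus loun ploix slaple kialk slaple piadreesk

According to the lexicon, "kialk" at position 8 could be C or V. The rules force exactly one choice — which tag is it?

V

Candidates per position — 1:grern {C,V}; 2:noi {C,V}; 3:pozroi {V,A}; 4:pus {A,V}; 5:loun {A}; 6:ploix {A,C}; 7:slaple {C}; 8:kialk {C,V}; 9:slaple {C}; 10:piadreesk {A,C}.
At position 4, choosing A makes rule 1 impossible to satisfy; hence V.
At position 6, choosing A makes rule 1 impossible to satisfy; hence C.
At position 10, choosing A makes rule 2 impossible to satisfy; hence C.
At position 1, choosing C makes rule 5 impossible to satisfy; hence V.
At position 2, choosing C makes rule 5 impossible to satisfy; hence V.
At position 3, choosing A makes rule 4 impossible to satisfy; hence V.
At position 8, choosing C makes rule 5 impossible to satisfy; hence V.
So the tagging must be: V V V V A C C V C C.
Rule-by-rule: rule 1 satisfied; rule 2 satisfied; rule 3 satisfied; rule 4 satisfied; rule 5 satisfied.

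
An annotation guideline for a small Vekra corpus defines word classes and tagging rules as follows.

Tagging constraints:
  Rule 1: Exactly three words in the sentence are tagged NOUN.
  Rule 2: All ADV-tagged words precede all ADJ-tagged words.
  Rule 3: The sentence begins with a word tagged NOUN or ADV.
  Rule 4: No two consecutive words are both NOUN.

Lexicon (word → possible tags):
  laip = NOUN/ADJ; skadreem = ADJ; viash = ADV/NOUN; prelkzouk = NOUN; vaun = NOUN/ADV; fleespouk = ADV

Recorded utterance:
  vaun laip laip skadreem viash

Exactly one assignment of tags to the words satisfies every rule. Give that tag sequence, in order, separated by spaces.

NOUN ADJ NOUN ADJ NOUN

Candidates per position — 1:vaun {NOUN,ADV}; 2:laip {NOUN,ADJ}; 3:laip {NOUN,ADJ}; 4:skadreem {ADJ}; 5:viash {ADV,NOUN}.
If word 5 were ADV, no tagging could satisfy rule 2; so word 5 is NOUN.
The remaining ambiguous positions (1, 2, 3) are resolved jointly — only one combination satisfies every rule.
That leaves exactly one tagging: NOUN ADJ NOUN ADJ NOUN.
Check: rule 1 satisfied; rule 2 satisfied; rule 3 satisfied; rule 4 satisfied.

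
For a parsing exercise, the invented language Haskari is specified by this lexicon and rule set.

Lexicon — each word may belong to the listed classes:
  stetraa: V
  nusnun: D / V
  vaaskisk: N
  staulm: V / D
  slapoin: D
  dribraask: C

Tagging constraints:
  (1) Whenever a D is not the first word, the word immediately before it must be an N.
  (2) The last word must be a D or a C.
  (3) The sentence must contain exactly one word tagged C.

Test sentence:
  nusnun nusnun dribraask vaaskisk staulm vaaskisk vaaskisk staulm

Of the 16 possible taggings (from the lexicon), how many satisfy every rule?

Candidates per position — 1:nusnun {D,V}; 2:nusnun {D,V}; 3:dribraask {C}; 4:vaaskisk {N}; 5:staulm {V,D}; 6:vaaskisk {N}; 7:vaaskisk {N}; 8:staulm {V,D}.
There are 16 candidate sequences in total.
The sequences that satisfy every rule: D V C N V N N D; D V C N D N N D; V V C N V N N D; V V C N D N N D.
Count = 4.

4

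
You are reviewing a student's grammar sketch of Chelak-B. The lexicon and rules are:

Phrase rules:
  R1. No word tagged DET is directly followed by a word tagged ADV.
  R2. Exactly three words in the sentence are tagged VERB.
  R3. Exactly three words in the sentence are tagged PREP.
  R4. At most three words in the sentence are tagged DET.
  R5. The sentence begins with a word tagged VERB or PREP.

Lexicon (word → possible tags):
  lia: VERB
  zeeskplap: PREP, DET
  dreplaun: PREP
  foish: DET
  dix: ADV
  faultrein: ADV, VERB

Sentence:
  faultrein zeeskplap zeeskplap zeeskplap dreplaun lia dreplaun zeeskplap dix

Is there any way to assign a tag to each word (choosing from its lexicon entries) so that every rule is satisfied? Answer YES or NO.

NO

Candidates per position — 1:faultrein {ADV,VERB}; 2:zeeskplap {PREP,DET}; 3:zeeskplap {PREP,DET}; 4:zeeskplap {PREP,DET}; 5:dreplaun {PREP}; 6:lia {VERB}; 7:dreplaun {PREP}; 8:zeeskplap {PREP,DET}; 9:dix {ADV}.
Rule 2 cannot be satisfied by any choice of tags from the lexicon.
So there is no consistent tagging.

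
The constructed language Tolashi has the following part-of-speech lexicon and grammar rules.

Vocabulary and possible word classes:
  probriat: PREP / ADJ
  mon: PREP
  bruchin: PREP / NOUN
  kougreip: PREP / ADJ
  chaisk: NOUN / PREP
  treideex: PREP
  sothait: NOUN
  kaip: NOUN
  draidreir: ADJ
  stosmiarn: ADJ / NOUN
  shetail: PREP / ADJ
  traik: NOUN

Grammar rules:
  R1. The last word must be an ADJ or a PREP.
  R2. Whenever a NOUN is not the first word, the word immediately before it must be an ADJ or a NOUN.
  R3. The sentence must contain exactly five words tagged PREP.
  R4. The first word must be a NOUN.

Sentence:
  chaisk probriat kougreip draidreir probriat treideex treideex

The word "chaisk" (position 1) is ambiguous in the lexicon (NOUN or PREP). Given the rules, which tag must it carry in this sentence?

Candidates per position — 1:chaisk {NOUN,PREP}; 2:probriat {PREP,ADJ}; 3:kougreip {PREP,ADJ}; 4:draidreir {ADJ}; 5:probriat {PREP,ADJ}; 6:treideex {PREP}; 7:treideex {PREP}.
Word 1 cannot be PREP — rule 4 would then fail for every completion. It is NOUN.
Word 2 cannot be ADJ — rule 3 would then fail for every completion. It is PREP.
Word 3 cannot be ADJ — rule 3 would then fail for every completion. It is PREP.
Word 5 cannot be ADJ — rule 3 would then fail for every completion. It is PREP.
So the tagging must be: NOUN PREP PREP ADJ PREP PREP PREP.
Checking: rule 1 ok; rule 2 ok; rule 3 ok; rule 4 ok.

NOUN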